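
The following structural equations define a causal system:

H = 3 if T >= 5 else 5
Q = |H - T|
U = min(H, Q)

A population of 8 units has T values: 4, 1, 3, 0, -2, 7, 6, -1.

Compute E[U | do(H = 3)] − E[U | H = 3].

do(H=3) breaks H's dependence on T. With H=3 fixed, U across the units is 1, 2, 0, 3, 3, 3, 3, 3, mean 2.25.
Conditioning on H=3 selects the 2 unit(s) with T ∈ {7, 6}. Their U values: 3, 3. Mean = 3.
Difference = 2.25 − 3 = -0.75.

-0.75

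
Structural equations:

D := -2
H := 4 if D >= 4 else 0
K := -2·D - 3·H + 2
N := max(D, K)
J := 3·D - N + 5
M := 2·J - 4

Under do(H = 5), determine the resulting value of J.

1

do(H=5) replaces the equation H := 4 if D >= 4 else 0 with the constant H = 5.
K = -2·D - 3·H + 2  [with D=-2, H=5]  = -9
N = max(D, K)  [with D=-2, K=-9]  = -2
J = 3·D - N + 5  [with D=-2, N=-2]  = 1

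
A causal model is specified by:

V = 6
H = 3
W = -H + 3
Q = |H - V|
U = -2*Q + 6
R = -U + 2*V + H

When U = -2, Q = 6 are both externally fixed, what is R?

Setting U = -2, Q = 6 by intervention discards those variables' equations.
R = -U + 2*V + H  [with U=-2, V=6, H=3]  = 17

17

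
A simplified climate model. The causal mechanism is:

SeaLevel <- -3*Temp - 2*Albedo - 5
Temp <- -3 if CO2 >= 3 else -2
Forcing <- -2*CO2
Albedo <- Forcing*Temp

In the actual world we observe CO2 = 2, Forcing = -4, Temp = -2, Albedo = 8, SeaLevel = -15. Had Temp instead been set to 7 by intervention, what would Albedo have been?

-28

The intervention breaks the incoming arrows to Temp: Temp <- -3 if CO2 >= 3 else -2 no longer applies, and Temp = 7.
Forcing = -2*CO2  [with CO2=2]  = -4
Albedo = Forcing*Temp  [with Forcing=-4, Temp=7]  = -28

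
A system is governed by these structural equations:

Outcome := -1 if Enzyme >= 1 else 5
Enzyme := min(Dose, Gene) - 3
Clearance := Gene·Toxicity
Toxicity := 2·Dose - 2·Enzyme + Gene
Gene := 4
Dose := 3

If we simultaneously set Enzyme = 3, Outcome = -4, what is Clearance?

The joint intervention fixes Enzyme = 3, Outcome = -4, removing each variable's own equation.
Toxicity = 2·Dose - 2·Enzyme + Gene  [with Dose=3, Enzyme=3, Gene=4]  = 4
Clearance = Gene·Toxicity  [with Gene=4, Toxicity=4]  = 16

16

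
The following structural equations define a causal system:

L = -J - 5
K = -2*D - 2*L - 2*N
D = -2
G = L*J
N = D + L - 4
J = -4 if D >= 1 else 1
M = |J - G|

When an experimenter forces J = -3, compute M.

9

Under do(J=-3), the mechanism J = -4 if D >= 1 else 1 is discarded; J is fixed at -3.
L = -J - 5  [with J=-3]  = -2
G = L*J  [with L=-2, J=-3]  = 6
M = |J - G|  [with J=-3, G=6]  = 9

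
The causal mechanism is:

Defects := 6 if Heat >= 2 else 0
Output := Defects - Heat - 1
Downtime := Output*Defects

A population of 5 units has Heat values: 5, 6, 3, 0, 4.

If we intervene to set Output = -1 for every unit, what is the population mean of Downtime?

-4.8

The intervention sets Output=-1 in all 5 units regardless of Heat. Recomputing Downtime per unit gives -6, -6, -6, 0, -6; average -4.8.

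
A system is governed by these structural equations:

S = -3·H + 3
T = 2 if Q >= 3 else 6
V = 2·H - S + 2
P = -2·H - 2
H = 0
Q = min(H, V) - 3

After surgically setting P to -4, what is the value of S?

The intervention breaks the incoming arrows to P: P = -2·H - 2 no longer applies, and P = -4.
Since S is not a descendant of the intervened variable, it is unaffected.
S = -3·H + 3  [with H=0]  = 3

3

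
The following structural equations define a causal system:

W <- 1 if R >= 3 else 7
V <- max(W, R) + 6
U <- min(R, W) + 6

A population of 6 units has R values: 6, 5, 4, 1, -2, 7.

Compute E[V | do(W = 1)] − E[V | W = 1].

-1.5

The intervention sets W=1 in all 6 units regardless of R. Recomputing V per unit gives 12, 11, 10, 7, 7, 13; average 10.
Observing W=1 restricts to units where W's equation naturally yields 1: R ∈ {6, 5, 4, 7}. In that subpopulation V = 12, 11, 10, 13, mean 11.5.
Difference = 10 − 11.5 = -1.5.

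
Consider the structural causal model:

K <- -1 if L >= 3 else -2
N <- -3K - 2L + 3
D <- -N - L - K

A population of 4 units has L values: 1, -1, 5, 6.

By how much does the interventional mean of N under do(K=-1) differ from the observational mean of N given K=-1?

Under do(K=-1), K's equation is replaced by K=-1 for every unit. Per-unit N: 4, 8, -4, -6. Mean = 0.5.
E[N|K=-1] averages over only the 2 units with K=-1 (L = 5, 6): N = -4, -6, mean -5.
Difference = 0.5 − (-5) = 5.5.

5.5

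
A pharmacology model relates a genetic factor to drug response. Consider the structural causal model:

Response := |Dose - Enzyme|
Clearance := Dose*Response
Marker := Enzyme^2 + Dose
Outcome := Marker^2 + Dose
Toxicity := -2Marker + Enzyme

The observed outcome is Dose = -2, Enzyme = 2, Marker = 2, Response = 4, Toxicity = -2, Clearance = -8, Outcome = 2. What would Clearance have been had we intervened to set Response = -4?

Under do(Response=-4), the mechanism Response := |Dose - Enzyme| is discarded; Response is fixed at -4.
Clearance = Dose*Response  [with Dose=-2, Response=-4]  = 8

8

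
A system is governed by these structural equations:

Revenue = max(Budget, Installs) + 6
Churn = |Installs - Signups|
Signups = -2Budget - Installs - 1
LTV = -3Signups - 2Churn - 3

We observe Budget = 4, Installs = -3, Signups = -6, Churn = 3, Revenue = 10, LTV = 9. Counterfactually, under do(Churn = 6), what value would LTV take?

Under do(Churn=6), the mechanism Churn = |Installs - Signups| is discarded; Churn is fixed at 6.
Signups = -2Budget - Installs - 1  [with Budget=4, Installs=-3]  = -6
LTV = -3Signups - 2Churn - 3  [with Signups=-6, Churn=6]  = 3

3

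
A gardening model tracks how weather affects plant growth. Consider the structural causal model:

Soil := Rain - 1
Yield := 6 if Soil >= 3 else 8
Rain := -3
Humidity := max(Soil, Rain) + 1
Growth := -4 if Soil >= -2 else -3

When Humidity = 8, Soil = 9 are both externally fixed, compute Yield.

6

The joint intervention fixes Humidity = 8, Soil = 9, removing each variable's own equation.
Yield = 6 if Soil >= 3 else 8  [with Soil=9]  = 6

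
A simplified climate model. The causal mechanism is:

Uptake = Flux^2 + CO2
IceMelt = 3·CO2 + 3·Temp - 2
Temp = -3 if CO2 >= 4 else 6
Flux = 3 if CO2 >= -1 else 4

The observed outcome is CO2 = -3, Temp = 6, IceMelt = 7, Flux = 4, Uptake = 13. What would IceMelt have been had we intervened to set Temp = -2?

-17

The intervention breaks the incoming arrows to Temp: Temp = -3 if CO2 >= 4 else 6 no longer applies, and Temp = -2.
IceMelt = 3·CO2 + 3·Temp - 2  [with CO2=-3, Temp=-2]  = -17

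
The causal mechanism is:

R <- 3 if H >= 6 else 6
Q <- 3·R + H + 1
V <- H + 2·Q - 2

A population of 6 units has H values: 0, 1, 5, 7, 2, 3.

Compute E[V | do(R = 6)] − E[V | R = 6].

2.4

The intervention sets R=6 in all 6 units regardless of H. Recomputing V per unit gives 36, 39, 51, 57, 42, 45; average 45.
Conditioning on R=6 selects the 5 unit(s) with H ∈ {0, 1, 5, 2, 3}. Their V values: 36, 39, 51, 42, 45. Mean = 42.6.
Difference = 45 − 42.6 = 2.4.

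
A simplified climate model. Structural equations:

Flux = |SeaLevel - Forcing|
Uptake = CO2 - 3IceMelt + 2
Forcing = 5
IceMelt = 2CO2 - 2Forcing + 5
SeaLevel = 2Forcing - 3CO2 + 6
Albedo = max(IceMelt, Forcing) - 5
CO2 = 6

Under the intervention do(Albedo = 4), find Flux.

7

Under do(Albedo=4), the mechanism Albedo = max(IceMelt, Forcing) - 5 is discarded; Albedo is fixed at 4.
Since Flux is not a descendant of the intervened variable, it is unaffected.
SeaLevel = 2Forcing - 3CO2 + 6  [with Forcing=5, CO2=6]  = -2
Flux = |SeaLevel - Forcing|  [with SeaLevel=-2, Forcing=5]  = 7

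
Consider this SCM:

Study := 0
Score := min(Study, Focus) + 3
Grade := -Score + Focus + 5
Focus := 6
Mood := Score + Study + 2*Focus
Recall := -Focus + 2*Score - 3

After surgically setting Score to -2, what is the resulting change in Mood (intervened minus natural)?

-5

The intervention breaks the incoming arrows to Score: Score := min(Study, Focus) + 3 no longer applies, and Score = -2.
Mood = Score + Study + 2*Focus  [with Score=-2, Study=0, Focus=6]  = 10
Without intervention: Score = min(Study, Focus) + 3  [with Study=0, Focus=6]  = 3; Mood = Score + Study + 2*Focus  [with Score=3, Study=0, Focus=6]  = 15.
Change = 10 − 15 = -5.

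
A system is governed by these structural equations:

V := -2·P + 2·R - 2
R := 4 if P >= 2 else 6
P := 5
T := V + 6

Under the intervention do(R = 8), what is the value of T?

10

Under do(R=8), the mechanism R := 4 if P >= 2 else 6 is discarded; R is fixed at 8.
V = -2·P + 2·R - 2  [with P=5, R=8]  = 4
T = V + 6  [with V=4]  = 10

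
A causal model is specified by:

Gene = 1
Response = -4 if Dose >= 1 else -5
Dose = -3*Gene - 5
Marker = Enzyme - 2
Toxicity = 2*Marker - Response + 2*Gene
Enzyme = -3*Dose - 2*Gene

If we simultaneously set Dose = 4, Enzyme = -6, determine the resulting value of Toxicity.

Under do(Dose = 4, Enzyme = -6), each intervened variable's structural equation is replaced by its fixed value.
Marker = Enzyme - 2  [with Enzyme=-6]  = -8
Response = -4 if Dose >= 1 else -5  [with Dose=4]  = -4
Toxicity = 2*Marker - Response + 2*Gene  [with Marker=-8, Response=-4, Gene=1]  = -10

-10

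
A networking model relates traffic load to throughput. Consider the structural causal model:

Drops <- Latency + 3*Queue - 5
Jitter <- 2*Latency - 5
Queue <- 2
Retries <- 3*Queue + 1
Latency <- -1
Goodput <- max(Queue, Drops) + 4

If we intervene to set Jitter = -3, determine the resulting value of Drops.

do(Jitter=-3) replaces the equation Jitter <- 2*Latency - 5 with the constant Jitter = -3.
Drops is not downstream of the intervention, so its value is determined by the original equations.
Drops = Latency + 3*Queue - 5  [with Latency=-1, Queue=2]  = 0

0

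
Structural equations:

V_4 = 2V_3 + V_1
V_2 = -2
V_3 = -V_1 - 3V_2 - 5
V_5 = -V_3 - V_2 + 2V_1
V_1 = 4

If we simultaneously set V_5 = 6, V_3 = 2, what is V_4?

8

Under do(V_5 = 6, V_3 = 2), each intervened variable's structural equation is replaced by its fixed value.
V_4 = 2V_3 + V_1  [with V_3=2, V_1=4]  = 8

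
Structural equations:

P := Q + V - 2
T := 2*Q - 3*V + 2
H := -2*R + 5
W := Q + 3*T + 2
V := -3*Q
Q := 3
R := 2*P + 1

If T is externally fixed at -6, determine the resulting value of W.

-13

do(T=-6) replaces the equation T := 2*Q - 3*V + 2 with the constant T = -6.
W = Q + 3*T + 2  [with Q=3, T=-6]  = -13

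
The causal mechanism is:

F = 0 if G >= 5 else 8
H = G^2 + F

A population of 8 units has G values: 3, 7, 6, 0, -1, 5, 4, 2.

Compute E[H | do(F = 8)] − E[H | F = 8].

11.5

Every unit gets F=8 under the intervention. H values become 17, 57, 44, 8, 9, 33, 24, 12; E[H|do(F=8)] = 25.5.
Conditioning on F=8 selects the 5 unit(s) with G ∈ {3, 0, -1, 4, 2}. Their H values: 17, 8, 9, 24, 12. Mean = 14.
Difference = 25.5 − 14 = 11.5.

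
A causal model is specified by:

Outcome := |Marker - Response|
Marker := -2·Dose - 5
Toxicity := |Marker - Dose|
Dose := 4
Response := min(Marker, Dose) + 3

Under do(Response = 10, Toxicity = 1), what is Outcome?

23

Setting Response = 10, Toxicity = 1 by intervention discards those variables' equations.
Marker = -2·Dose - 5  [with Dose=4]  = -13
Outcome = |Marker - Response|  [with Marker=-13, Response=10]  = 23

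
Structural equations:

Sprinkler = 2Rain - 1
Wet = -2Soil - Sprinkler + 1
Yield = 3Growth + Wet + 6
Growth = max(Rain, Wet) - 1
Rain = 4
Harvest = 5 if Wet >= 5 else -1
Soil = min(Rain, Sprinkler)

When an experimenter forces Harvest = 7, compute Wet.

-14

Under do(Harvest=7), the mechanism Harvest = 5 if Wet >= 5 else -1 is discarded; Harvest is fixed at 7.
Since Wet is not a descendant of the intervened variable, it is unaffected.
Sprinkler = 2Rain - 1  [with Rain=4]  = 7
Soil = min(Rain, Sprinkler)  [with Rain=4, Sprinkler=7]  = 4
Wet = -2Soil - Sprinkler + 1  [with Soil=4, Sprinkler=7]  = -14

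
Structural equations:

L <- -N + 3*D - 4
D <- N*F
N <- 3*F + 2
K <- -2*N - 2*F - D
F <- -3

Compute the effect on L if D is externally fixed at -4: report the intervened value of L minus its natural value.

do(D=-4) replaces the equation D <- N*F with the constant D = -4.
N = 3*F + 2  [with F=-3]  = -7
L = -N + 3*D - 4  [with N=-7, D=-4]  = -9
Without intervention: N = 3*F + 2  [with F=-3]  = -7; D = N*F  [with N=-7, F=-3]  = 21; L = -N + 3*D - 4  [with N=-7, D=21]  = 66.
Change = -9 − 66 = -75.

-75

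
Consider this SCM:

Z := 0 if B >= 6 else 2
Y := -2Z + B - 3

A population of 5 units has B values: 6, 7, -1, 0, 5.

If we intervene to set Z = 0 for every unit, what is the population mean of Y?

Under do(Z=0), Z's equation is replaced by Z=0 for every unit. Per-unit Y: 3, 4, -4, -3, 2. Mean = 0.4.

0.4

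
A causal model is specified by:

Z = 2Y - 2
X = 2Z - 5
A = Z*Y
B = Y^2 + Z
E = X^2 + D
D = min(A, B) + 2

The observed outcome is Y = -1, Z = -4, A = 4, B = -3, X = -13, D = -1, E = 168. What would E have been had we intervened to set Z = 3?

0

Under do(Z=3), the mechanism Z = 2Y - 2 is discarded; Z is fixed at 3.
A = Z*Y  [with Z=3, Y=-1]  = -3
B = Y^2 + Z  [with Y=-1, Z=3]  = 4
X = 2Z - 5  [with Z=3]  = 1
D = min(A, B) + 2  [with A=-3, B=4]  = -1
E = X^2 + D  [with X=1, D=-1]  = 0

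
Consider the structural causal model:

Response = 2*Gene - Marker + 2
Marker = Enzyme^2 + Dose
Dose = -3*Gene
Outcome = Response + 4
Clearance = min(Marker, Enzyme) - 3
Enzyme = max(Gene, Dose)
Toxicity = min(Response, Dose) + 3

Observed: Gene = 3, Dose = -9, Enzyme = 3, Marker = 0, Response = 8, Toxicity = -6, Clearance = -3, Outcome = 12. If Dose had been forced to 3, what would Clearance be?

Under do(Dose=3), the mechanism Dose = -3*Gene is discarded; Dose is fixed at 3.
Enzyme = max(Gene, Dose)  [with Gene=3, Dose=3]  = 3
Marker = Enzyme^2 + Dose  [with Enzyme=3, Dose=3]  = 12
Clearance = min(Marker, Enzyme) - 3  [with Marker=12, Enzyme=3]  = 0

0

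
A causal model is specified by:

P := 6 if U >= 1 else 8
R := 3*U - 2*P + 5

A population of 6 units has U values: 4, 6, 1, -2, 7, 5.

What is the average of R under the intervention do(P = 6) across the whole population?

Under do(P=6), P's equation is replaced by P=6 for every unit. Per-unit R: 5, 11, -4, -13, 14, 8. Mean = 3.5.

3.5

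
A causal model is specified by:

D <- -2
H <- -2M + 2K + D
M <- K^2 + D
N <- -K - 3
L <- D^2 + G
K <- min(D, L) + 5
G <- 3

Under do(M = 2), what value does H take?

0

Under do(M=2), the mechanism M <- K^2 + D is discarded; M is fixed at 2.
L = D^2 + G  [with D=-2, G=3]  = 7
K = min(D, L) + 5  [with D=-2, L=7]  = 3
H = -2M + 2K + D  [with M=2, K=3, D=-2]  = 0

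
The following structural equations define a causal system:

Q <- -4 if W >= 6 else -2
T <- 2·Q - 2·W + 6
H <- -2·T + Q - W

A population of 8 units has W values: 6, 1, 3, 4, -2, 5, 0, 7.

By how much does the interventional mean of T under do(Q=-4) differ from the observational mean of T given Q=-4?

7

Every unit gets Q=-4 under the intervention. T values become -14, -4, -8, -10, 2, -12, -2, -16; E[T|do(Q=-4)] = -8.
Observing Q=-4 restricts to units where Q's equation naturally yields -4: W ∈ {6, 7}. In that subpopulation T = -14, -16, mean -15.
Difference = -8 − (-15) = 7.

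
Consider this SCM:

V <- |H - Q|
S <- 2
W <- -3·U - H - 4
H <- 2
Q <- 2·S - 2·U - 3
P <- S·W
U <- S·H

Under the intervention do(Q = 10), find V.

8

Under do(Q=10), the mechanism Q <- 2·S - 2·U - 3 is discarded; Q is fixed at 10.
V = |H - Q|  [with H=2, Q=10]  = 8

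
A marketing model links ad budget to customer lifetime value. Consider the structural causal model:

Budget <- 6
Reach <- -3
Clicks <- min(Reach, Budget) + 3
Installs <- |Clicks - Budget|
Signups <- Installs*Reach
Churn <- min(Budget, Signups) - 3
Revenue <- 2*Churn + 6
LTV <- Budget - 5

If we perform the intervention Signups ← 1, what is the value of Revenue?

Under do(Signups=1), the mechanism Signups <- Installs*Reach is discarded; Signups is fixed at 1.
Churn = min(Budget, Signups) - 3  [with Budget=6, Signups=1]  = -2
Revenue = 2*Churn + 6  [with Churn=-2]  = 2

2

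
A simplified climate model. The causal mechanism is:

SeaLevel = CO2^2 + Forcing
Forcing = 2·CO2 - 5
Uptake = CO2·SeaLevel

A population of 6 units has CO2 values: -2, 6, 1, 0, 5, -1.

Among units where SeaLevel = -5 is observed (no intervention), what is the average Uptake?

5

Conditioning on SeaLevel=-5 selects the 2 unit(s) with CO2 ∈ {-2, 0}. Their Uptake values: 10, 0. Mean = 5.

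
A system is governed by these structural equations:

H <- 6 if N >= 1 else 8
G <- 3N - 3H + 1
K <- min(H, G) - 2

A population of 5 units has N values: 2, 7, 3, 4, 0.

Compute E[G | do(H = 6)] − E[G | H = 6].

do(H=6) breaks H's dependence on N. With H=6 fixed, G across the units is -11, 4, -8, -5, -17, mean -7.4.
Conditioning on H=6 selects the 4 unit(s) with N ∈ {2, 7, 3, 4}. Their G values: -11, 4, -8, -5. Mean = -5.
Difference = -7.4 − (-5) = -2.4.

-2.4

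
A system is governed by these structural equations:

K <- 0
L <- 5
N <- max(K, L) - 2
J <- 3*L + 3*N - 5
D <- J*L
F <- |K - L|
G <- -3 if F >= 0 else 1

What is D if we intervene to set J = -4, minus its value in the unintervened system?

-115

Intervening sets J = -4 and removes its equation (J <- 3*L + 3*N - 5).
D = J*L  [with J=-4, L=5]  = -20
Without intervention: N = max(K, L) - 2  [with K=0, L=5]  = 3; J = 3*L + 3*N - 5  [with L=5, N=3]  = 19; D = J*L  [with J=19, L=5]  = 95.
Change = -20 − 95 = -115.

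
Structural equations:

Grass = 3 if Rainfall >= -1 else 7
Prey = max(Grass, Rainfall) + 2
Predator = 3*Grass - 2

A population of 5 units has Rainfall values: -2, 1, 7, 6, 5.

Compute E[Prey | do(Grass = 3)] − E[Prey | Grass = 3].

-0.45

Every unit gets Grass=3 under the intervention. Prey values become 5, 5, 9, 8, 7; E[Prey|do(Grass=3)] = 6.8.
E[Prey|Grass=3] averages over only the 4 units with Grass=3 (Rainfall = 1, 7, 6, 5): Prey = 5, 9, 8, 7, mean 7.25.
Difference = 6.8 − 7.25 = -0.45.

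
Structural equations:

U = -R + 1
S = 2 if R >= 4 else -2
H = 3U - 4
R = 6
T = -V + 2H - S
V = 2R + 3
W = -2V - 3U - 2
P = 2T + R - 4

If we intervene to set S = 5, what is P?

-114

The intervention breaks the incoming arrows to S: S = 2 if R >= 4 else -2 no longer applies, and S = 5.
V = 2R + 3  [with R=6]  = 15
U = -R + 1  [with R=6]  = -5
H = 3U - 4  [with U=-5]  = -19
T = -V + 2H - S  [with V=15, H=-19, S=5]  = -58
P = 2T + R - 4  [with T=-58, R=6]  = -114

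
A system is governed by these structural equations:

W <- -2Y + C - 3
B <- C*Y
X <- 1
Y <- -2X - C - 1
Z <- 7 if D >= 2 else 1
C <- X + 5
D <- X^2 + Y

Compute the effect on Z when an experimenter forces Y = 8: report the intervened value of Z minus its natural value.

6

do(Y=8) replaces the equation Y <- -2X - C - 1 with the constant Y = 8.
D = X^2 + Y  [with X=1, Y=8]  = 9
Z = 7 if D >= 2 else 1  [with D=9]  = 7
Without intervention: C = X + 5  [with X=1]  = 6; Y = -2X - C - 1  [with X=1, C=6]  = -9; D = X^2 + Y  [with X=1, Y=-9]  = -8; Z = 7 if D >= 2 else 1  [with D=-8]  = 1.
Change = 7 − 1 = 6.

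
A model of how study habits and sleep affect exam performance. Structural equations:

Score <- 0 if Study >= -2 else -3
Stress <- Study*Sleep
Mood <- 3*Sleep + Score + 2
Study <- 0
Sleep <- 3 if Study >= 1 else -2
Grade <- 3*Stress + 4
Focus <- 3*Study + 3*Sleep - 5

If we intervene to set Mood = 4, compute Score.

0

do(Mood=4) replaces the equation Mood <- 3*Sleep + Score + 2 with the constant Mood = 4.
Since Score is not a descendant of the intervened variable, it is unaffected.
Score = 0 if Study >= -2 else -3  [with Study=0]  = 0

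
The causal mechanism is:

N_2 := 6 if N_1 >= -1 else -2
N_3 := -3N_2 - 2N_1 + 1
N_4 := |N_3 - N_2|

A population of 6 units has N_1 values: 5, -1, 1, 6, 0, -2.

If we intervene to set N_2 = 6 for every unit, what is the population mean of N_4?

Every unit gets N_2=6 under the intervention. N_4 values become 33, 21, 25, 35, 23, 19; E[N_4|do(N_2=6)] = 26.

26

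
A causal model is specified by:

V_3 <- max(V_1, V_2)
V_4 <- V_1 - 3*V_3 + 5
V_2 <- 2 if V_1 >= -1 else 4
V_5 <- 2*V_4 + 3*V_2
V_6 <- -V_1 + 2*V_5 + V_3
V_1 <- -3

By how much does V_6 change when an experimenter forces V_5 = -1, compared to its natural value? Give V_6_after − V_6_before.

14

The intervention breaks the incoming arrows to V_5: V_5 <- 2*V_4 + 3*V_2 no longer applies, and V_5 = -1.
V_2 = 2 if V_1 >= -1 else 4  [with V_1=-3]  = 4
V_3 = max(V_1, V_2)  [with V_1=-3, V_2=4]  = 4
V_6 = -V_1 + 2*V_5 + V_3  [with V_1=-3, V_5=-1, V_3=4]  = 5
Without intervention: V_2 = 2 if V_1 >= -1 else 4  [with V_1=-3]  = 4; V_3 = max(V_1, V_2)  [with V_1=-3, V_2=4]  = 4; V_4 = V_1 - 3*V_3 + 5  [with V_1=-3, V_3=4]  = -10; V_5 = 2*V_4 + 3*V_2  [with V_4=-10, V_2=4]  = -8; V_6 = -V_1 + 2*V_5 + V_3  [with V_1=-3, V_5=-8, V_3=4]  = -9.
Change = 5 − (-9) = 14.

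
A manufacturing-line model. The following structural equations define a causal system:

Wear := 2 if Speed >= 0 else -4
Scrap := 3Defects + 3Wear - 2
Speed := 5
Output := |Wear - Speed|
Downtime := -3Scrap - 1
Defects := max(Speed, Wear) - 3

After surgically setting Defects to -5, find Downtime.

The intervention breaks the incoming arrows to Defects: Defects := max(Speed, Wear) - 3 no longer applies, and Defects = -5.
Wear = 2 if Speed >= 0 else -4  [with Speed=5]  = 2
Scrap = 3Defects + 3Wear - 2  [with Defects=-5, Wear=2]  = -11
Downtime = -3Scrap - 1  [with Scrap=-11]  = 32

32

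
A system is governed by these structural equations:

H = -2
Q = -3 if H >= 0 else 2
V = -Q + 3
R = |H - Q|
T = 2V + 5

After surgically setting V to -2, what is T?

1

do(V=-2) replaces the equation V = -Q + 3 with the constant V = -2.
T = 2V + 5  [with V=-2]  = 1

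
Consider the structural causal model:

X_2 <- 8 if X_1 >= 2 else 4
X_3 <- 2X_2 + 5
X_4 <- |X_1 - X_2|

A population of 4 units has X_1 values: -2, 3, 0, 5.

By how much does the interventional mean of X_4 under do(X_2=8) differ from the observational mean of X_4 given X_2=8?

Every unit gets X_2=8 under the intervention. X_4 values become 10, 5, 8, 3; E[X_4|do(X_2=8)] = 6.5.
Observing X_2=8 restricts to units where X_2's equation naturally yields 8: X_1 ∈ {3, 5}. In that subpopulation X_4 = 5, 3, mean 4.
Difference = 6.5 − 4 = 2.5.

2.5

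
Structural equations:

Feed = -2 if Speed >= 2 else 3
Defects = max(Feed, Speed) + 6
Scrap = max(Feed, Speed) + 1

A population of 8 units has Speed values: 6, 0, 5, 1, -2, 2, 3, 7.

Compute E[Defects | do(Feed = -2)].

Every unit gets Feed=-2 under the intervention. Defects values become 12, 6, 11, 7, 4, 8, 9, 13; E[Defects|do(Feed=-2)] = 8.75.

8.75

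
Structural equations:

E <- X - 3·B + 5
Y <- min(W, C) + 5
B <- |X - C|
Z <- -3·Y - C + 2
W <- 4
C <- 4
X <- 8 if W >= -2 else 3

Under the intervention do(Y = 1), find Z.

do(Y=1) replaces the equation Y <- min(W, C) + 5 with the constant Y = 1.
Z = -3·Y - C + 2  [with Y=1, C=4]  = -5

-5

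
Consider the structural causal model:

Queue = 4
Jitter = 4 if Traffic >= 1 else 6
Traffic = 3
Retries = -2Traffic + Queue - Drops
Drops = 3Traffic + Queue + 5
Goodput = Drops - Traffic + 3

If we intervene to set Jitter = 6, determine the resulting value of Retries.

The intervention breaks the incoming arrows to Jitter: Jitter = 4 if Traffic >= 1 else 6 no longer applies, and Jitter = 6.
Since Retries is not a descendant of the intervened variable, it is unaffected.
Drops = 3Traffic + Queue + 5  [with Traffic=3, Queue=4]  = 18
Retries = -2Traffic + Queue - Drops  [with Traffic=3, Queue=4, Drops=18]  = -20

-20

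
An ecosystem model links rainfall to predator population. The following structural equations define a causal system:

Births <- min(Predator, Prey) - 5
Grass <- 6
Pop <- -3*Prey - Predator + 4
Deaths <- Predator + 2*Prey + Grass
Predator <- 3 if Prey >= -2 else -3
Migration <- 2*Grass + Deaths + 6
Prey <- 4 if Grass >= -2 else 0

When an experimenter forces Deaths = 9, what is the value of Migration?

27

The intervention breaks the incoming arrows to Deaths: Deaths <- Predator + 2*Prey + Grass no longer applies, and Deaths = 9.
Migration = 2*Grass + Deaths + 6  [with Grass=6, Deaths=9]  = 27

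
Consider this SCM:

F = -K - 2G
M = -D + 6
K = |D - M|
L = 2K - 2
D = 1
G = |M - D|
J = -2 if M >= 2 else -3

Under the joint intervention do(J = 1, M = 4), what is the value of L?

4

Under do(J = 1, M = 4), each intervened variable's structural equation is replaced by its fixed value.
K = |D - M|  [with D=1, M=4]  = 3
L = 2K - 2  [with K=3]  = 4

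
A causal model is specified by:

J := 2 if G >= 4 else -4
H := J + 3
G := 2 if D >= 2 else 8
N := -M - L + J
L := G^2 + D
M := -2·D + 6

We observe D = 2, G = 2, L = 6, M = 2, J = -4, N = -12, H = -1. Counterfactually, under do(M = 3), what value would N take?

Under do(M=3), the mechanism M := -2·D + 6 is discarded; M is fixed at 3.
G = 2 if D >= 2 else 8  [with D=2]  = 2
L = G^2 + D  [with G=2, D=2]  = 6
J = 2 if G >= 4 else -4  [with G=2]  = -4
N = -M - L + J  [with M=3, L=6, J=-4]  = -13

-13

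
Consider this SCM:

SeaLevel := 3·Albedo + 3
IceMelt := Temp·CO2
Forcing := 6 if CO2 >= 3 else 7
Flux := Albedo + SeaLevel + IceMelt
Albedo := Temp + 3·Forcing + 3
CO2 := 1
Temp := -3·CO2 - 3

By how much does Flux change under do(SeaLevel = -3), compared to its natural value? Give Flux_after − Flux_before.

Intervening sets SeaLevel = -3 and removes its equation (SeaLevel := 3·Albedo + 3).
Forcing = 6 if CO2 >= 3 else 7  [with CO2=1]  = 7
Temp = -3·CO2 - 3  [with CO2=1]  = -6
IceMelt = Temp·CO2  [with Temp=-6, CO2=1]  = -6
Albedo = Temp + 3·Forcing + 3  [with Temp=-6, Forcing=7]  = 18
Flux = Albedo + SeaLevel + IceMelt  [with Albedo=18, SeaLevel=-3, IceMelt=-6]  = 9
Without intervention: Forcing = 6 if CO2 >= 3 else 7  [with CO2=1]  = 7; Temp = -3·CO2 - 3  [with CO2=1]  = -6; IceMelt = Temp·CO2  [with Temp=-6, CO2=1]  = -6; Albedo = Temp + 3·Forcing + 3  [with Temp=-6, Forcing=7]  = 18; SeaLevel = 3·Albedo + 3  [with Albedo=18]  = 57; Flux = Albedo + SeaLevel + IceMelt  [with Albedo=18, SeaLevel=57, IceMelt=-6]  = 69.
Change = 9 − 69 = -60.

-60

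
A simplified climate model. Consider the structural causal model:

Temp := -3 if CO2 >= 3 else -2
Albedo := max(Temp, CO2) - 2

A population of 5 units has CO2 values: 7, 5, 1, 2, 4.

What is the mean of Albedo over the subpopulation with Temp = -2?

Observing Temp=-2 restricts to units where Temp's equation naturally yields -2: CO2 ∈ {1, 2}. In that subpopulation Albedo = -1, 0, mean -0.5.

-0.5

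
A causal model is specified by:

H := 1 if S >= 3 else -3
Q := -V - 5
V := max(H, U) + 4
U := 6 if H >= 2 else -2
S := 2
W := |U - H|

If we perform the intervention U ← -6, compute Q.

-6

The intervention breaks the incoming arrows to U: U := 6 if H >= 2 else -2 no longer applies, and U = -6.
H = 1 if S >= 3 else -3  [with S=2]  = -3
V = max(H, U) + 4  [with H=-3, U=-6]  = 1
Q = -V - 5  [with V=1]  = -6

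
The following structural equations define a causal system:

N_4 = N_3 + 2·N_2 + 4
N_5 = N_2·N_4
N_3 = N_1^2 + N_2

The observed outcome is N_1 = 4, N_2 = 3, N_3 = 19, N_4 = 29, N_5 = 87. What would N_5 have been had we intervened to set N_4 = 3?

9

Intervening sets N_4 = 3 and removes its equation (N_4 = N_3 + 2·N_2 + 4).
N_5 = N_2·N_4  [with N_2=3, N_4=3]  = 9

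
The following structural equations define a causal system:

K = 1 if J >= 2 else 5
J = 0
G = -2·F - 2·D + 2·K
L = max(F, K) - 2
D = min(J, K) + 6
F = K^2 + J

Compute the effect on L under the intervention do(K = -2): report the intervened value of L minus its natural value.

do(K=-2) replaces the equation K = 1 if J >= 2 else 5 with the constant K = -2.
F = K^2 + J  [with K=-2, J=0]  = 4
L = max(F, K) - 2  [with F=4, K=-2]  = 2
Without intervention: K = 1 if J >= 2 else 5  [with J=0]  = 5; F = K^2 + J  [with K=5, J=0]  = 25; L = max(F, K) - 2  [with F=25, K=5]  = 23.
Change = 2 − 23 = -21.

-21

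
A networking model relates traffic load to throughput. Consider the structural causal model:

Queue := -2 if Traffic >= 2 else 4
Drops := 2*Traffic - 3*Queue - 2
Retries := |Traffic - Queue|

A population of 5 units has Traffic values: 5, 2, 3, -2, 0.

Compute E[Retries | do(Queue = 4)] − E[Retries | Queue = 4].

-2.2

The intervention sets Queue=4 in all 5 units regardless of Traffic. Recomputing Retries per unit gives 1, 2, 1, 6, 4; average 2.8.
Conditioning on Queue=4 selects the 2 unit(s) with Traffic ∈ {-2, 0}. Their Retries values: 6, 4. Mean = 5.
Difference = 2.8 − 5 = -2.2.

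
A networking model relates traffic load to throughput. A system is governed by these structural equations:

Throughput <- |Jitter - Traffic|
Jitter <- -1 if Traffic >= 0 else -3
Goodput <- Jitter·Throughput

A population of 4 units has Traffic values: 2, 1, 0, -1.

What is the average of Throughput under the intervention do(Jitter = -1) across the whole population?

1.5

do(Jitter=-1) breaks Jitter's dependence on Traffic. With Jitter=-1 fixed, Throughput across the units is 3, 2, 1, 0, mean 1.5.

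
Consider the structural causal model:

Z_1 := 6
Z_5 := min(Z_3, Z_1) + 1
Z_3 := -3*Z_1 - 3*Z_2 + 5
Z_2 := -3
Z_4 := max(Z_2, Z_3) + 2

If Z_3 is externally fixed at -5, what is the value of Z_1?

Under do(Z_3=-5), the mechanism Z_3 := -3*Z_1 - 3*Z_2 + 5 is discarded; Z_3 is fixed at -5.
Z_1 is not downstream of the intervention, so its value is determined by the original equations.

6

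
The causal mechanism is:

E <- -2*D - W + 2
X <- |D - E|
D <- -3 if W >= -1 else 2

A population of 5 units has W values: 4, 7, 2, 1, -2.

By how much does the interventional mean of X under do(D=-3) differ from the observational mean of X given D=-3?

1.1

Under do(D=-3), D's equation is replaced by D=-3 for every unit. Per-unit X: 7, 4, 9, 10, 13. Mean = 8.6.
Observing D=-3 restricts to units where D's equation naturally yields -3: W ∈ {4, 7, 2, 1}. In that subpopulation X = 7, 4, 9, 10, mean 7.5.
Difference = 8.6 − 7.5 = 1.1.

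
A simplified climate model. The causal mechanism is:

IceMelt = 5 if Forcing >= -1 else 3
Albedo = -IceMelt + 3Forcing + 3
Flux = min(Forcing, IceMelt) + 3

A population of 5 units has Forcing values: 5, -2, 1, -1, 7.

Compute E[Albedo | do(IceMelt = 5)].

do(IceMelt=5) breaks IceMelt's dependence on Forcing. With IceMelt=5 fixed, Albedo across the units is 13, -8, 1, -5, 19, mean 4.

4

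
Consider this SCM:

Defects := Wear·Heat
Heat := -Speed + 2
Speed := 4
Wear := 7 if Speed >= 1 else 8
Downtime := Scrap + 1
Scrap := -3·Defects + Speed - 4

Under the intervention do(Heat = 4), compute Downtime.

-83

Under do(Heat=4), the mechanism Heat := -Speed + 2 is discarded; Heat is fixed at 4.
Wear = 7 if Speed >= 1 else 8  [with Speed=4]  = 7
Defects = Wear·Heat  [with Wear=7, Heat=4]  = 28
Scrap = -3·Defects + Speed - 4  [with Defects=28, Speed=4]  = -84
Downtime = Scrap + 1  [with Scrap=-84]  = -83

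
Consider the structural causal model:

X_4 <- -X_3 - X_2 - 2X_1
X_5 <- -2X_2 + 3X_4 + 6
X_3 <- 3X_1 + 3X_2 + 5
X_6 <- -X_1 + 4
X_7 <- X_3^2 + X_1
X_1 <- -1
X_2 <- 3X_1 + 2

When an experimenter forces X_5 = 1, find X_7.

Under do(X_5=1), the mechanism X_5 <- -2X_2 + 3X_4 + 6 is discarded; X_5 is fixed at 1.
Since X_7 is not a descendant of the intervened variable, it is unaffected.
X_2 = 3X_1 + 2  [with X_1=-1]  = -1
X_3 = 3X_1 + 3X_2 + 5  [with X_1=-1, X_2=-1]  = -1
X_7 = X_3^2 + X_1  [with X_3=-1, X_1=-1]  = 0

0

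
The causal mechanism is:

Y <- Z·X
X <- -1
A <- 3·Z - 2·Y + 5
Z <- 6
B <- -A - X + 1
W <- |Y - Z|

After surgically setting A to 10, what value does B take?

The intervention breaks the incoming arrows to A: A <- 3·Z - 2·Y + 5 no longer applies, and A = 10.
B = -A - X + 1  [with A=10, X=-1]  = -8

-8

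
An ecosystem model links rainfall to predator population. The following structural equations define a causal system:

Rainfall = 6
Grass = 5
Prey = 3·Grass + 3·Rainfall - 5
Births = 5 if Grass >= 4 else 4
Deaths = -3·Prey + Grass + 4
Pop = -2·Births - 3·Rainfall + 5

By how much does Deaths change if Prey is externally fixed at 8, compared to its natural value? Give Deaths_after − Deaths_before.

60

do(Prey=8) replaces the equation Prey = 3·Grass + 3·Rainfall - 5 with the constant Prey = 8.
Deaths = -3·Prey + Grass + 4  [with Prey=8, Grass=5]  = -15
Without intervention: Prey = 3·Grass + 3·Rainfall - 5  [with Grass=5, Rainfall=6]  = 28; Deaths = -3·Prey + Grass + 4  [with Prey=28, Grass=5]  = -75.
Change = -15 − (-75) = 60.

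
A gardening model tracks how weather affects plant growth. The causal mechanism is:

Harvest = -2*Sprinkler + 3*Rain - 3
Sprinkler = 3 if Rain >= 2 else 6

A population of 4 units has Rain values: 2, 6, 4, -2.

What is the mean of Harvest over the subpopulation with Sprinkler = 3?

3

E[Harvest|Sprinkler=3] averages over only the 3 units with Sprinkler=3 (Rain = 2, 6, 4): Harvest = -3, 9, 3, mean 3.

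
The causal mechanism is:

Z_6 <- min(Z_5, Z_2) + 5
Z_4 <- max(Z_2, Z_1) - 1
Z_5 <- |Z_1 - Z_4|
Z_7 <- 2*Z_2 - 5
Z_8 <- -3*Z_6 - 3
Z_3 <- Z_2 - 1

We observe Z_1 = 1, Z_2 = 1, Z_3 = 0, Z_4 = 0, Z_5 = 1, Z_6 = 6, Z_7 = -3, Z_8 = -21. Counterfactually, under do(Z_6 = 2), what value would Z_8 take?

Intervening sets Z_6 = 2 and removes its equation (Z_6 <- min(Z_5, Z_2) + 5).
Z_8 = -3*Z_6 - 3  [with Z_6=2]  = -9

-9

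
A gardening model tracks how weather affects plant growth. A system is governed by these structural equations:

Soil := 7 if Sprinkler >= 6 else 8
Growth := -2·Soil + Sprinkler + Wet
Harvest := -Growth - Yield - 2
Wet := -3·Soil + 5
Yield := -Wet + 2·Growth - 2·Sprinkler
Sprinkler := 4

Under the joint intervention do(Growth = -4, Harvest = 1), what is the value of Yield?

Setting Growth = -4, Harvest = 1 by intervention discards those variables' equations.
Soil = 7 if Sprinkler >= 6 else 8  [with Sprinkler=4]  = 8
Wet = -3·Soil + 5  [with Soil=8]  = -19
Yield = -Wet + 2·Growth - 2·Sprinkler  [with Wet=-19, Growth=-4, Sprinkler=4]  = 3

3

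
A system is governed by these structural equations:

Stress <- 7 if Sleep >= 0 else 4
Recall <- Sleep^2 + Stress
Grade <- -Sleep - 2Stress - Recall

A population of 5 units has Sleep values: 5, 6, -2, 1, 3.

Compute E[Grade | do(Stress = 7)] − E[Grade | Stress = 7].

3.9

Under do(Stress=7), Stress's equation is replaced by Stress=7 for every unit. Per-unit Grade: -51, -63, -23, -23, -33. Mean = -38.6.
E[Grade|Stress=7] averages over only the 4 units with Stress=7 (Sleep = 5, 6, 1, 3): Grade = -51, -63, -23, -33, mean -42.5.
Difference = -38.6 − (-42.5) = 3.9.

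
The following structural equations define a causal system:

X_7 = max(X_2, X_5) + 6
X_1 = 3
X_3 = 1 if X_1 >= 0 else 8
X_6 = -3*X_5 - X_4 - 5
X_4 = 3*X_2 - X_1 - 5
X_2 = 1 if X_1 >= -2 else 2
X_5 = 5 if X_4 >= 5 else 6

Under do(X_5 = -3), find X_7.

Under do(X_5=-3), the mechanism X_5 = 5 if X_4 >= 5 else 6 is discarded; X_5 is fixed at -3.
X_2 = 1 if X_1 >= -2 else 2  [with X_1=3]  = 1
X_7 = max(X_2, X_5) + 6  [with X_2=1, X_5=-3]  = 7

7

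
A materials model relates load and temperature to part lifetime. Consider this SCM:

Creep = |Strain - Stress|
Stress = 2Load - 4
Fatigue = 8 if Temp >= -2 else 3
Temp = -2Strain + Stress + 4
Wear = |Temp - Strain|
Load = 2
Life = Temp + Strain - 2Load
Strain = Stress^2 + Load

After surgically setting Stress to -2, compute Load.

Under do(Stress=-2), the mechanism Stress = 2Load - 4 is discarded; Stress is fixed at -2.
Load is not downstream of the intervention, so its value is determined by the original equations.

2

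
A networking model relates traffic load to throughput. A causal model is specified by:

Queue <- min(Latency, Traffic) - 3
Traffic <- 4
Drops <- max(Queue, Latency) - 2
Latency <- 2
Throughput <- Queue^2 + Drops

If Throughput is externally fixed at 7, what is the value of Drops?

0

The intervention breaks the incoming arrows to Throughput: Throughput <- Queue^2 + Drops no longer applies, and Throughput = 7.
Since Drops is not a descendant of the intervened variable, it is unaffected.
Queue = min(Latency, Traffic) - 3  [with Latency=2, Traffic=4]  = -1
Drops = max(Queue, Latency) - 2  [with Queue=-1, Latency=2]  = 0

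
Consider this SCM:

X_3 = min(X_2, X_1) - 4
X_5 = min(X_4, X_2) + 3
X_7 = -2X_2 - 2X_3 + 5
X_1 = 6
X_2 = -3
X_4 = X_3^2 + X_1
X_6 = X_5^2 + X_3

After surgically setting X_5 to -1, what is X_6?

The intervention breaks the incoming arrows to X_5: X_5 = min(X_4, X_2) + 3 no longer applies, and X_5 = -1.
X_3 = min(X_2, X_1) - 4  [with X_2=-3, X_1=6]  = -7
X_6 = X_5^2 + X_3  [with X_5=-1, X_3=-7]  = -6

-6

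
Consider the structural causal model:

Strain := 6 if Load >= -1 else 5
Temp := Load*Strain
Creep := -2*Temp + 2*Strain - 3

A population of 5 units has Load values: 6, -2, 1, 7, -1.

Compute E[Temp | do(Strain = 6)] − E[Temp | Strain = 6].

Every unit gets Strain=6 under the intervention. Temp values become 36, -12, 6, 42, -6; E[Temp|do(Strain=6)] = 13.2.
E[Temp|Strain=6] averages over only the 4 units with Strain=6 (Load = 6, 1, 7, -1): Temp = 36, 6, 42, -6, mean 19.5.
Difference = 13.2 − 19.5 = -6.3.

-6.3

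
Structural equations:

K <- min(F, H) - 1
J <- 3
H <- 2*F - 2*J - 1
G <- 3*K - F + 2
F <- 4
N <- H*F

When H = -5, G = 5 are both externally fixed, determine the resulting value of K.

-6

Setting H = -5, G = 5 by intervention discards those variables' equations.
K = min(F, H) - 1  [with F=4, H=-5]  = -6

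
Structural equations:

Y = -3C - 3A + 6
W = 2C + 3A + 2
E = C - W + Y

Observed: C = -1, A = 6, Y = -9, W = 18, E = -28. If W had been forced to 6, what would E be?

Intervening sets W = 6 and removes its equation (W = 2C + 3A + 2).
Y = -3C - 3A + 6  [with C=-1, A=6]  = -9
E = C - W + Y  [with C=-1, W=6, Y=-9]  = -16

-16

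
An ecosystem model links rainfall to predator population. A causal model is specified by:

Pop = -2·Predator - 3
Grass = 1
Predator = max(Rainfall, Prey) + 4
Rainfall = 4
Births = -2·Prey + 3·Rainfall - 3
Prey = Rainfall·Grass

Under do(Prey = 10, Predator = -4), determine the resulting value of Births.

-11

Setting Prey = 10, Predator = -4 by intervention discards those variables' equations.
Births = -2·Prey + 3·Rainfall - 3  [with Prey=10, Rainfall=4]  = -11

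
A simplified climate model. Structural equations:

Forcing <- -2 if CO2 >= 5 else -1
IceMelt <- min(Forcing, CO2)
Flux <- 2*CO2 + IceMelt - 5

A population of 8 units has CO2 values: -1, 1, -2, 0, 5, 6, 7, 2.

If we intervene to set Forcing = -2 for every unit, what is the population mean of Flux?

do(Forcing=-2) breaks Forcing's dependence on CO2. With Forcing=-2 fixed, Flux across the units is -9, -5, -11, -7, 3, 5, 7, -3, mean -2.5.

-2.5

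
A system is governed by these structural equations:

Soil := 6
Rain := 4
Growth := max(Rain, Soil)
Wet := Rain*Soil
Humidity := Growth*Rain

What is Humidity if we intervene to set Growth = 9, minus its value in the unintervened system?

Intervening sets Growth = 9 and removes its equation (Growth := max(Rain, Soil)).
Humidity = Growth*Rain  [with Growth=9, Rain=4]  = 36
Without intervention: Growth = max(Rain, Soil)  [with Rain=4, Soil=6]  = 6; Humidity = Growth*Rain  [with Growth=6, Rain=4]  = 24.
Change = 36 − 24 = 12.

12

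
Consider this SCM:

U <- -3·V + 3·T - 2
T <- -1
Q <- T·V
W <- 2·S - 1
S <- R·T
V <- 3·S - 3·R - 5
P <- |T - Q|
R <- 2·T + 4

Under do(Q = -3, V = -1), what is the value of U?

-2

Under do(Q = -3, V = -1), each intervened variable's structural equation is replaced by its fixed value.
U = -3·V + 3·T - 2  [with V=-1, T=-1]  = -2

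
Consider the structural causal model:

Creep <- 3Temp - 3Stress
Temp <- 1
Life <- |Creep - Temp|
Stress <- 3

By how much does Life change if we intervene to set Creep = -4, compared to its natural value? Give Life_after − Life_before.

-2

The intervention breaks the incoming arrows to Creep: Creep <- 3Temp - 3Stress no longer applies, and Creep = -4.
Life = |Creep - Temp|  [with Creep=-4, Temp=1]  = 5
Without intervention: Creep = 3Temp - 3Stress  [with Temp=1, Stress=3]  = -6; Life = |Creep - Temp|  [with Creep=-6, Temp=1]  = 7.
Change = 5 − 7 = -2.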